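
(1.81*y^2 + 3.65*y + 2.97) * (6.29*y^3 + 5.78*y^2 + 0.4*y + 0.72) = 11.3849*y^5 + 33.4203*y^4 + 40.5023*y^3 + 19.9298*y^2 + 3.816*y + 2.1384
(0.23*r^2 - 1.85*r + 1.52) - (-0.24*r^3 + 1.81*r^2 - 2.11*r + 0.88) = 0.24*r^3 - 1.58*r^2 + 0.26*r + 0.64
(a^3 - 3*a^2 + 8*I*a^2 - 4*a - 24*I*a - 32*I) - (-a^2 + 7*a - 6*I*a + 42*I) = a^3 - 2*a^2 + 8*I*a^2 - 11*a - 18*I*a - 74*I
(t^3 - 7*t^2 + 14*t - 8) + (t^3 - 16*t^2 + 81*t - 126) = 2*t^3 - 23*t^2 + 95*t - 134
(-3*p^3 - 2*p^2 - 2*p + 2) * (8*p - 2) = -24*p^4 - 10*p^3 - 12*p^2 + 20*p - 4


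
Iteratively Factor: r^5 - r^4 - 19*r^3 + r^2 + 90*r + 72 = (r - 4)*(r^4 + 3*r^3 - 7*r^2 - 27*r - 18) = (r - 4)*(r + 1)*(r^3 + 2*r^2 - 9*r - 18) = (r - 4)*(r - 3)*(r + 1)*(r^2 + 5*r + 6) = (r - 4)*(r - 3)*(r + 1)*(r + 3)*(r + 2)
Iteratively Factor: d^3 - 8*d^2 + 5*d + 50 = (d + 2)*(d^2 - 10*d + 25) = (d - 5)*(d + 2)*(d - 5)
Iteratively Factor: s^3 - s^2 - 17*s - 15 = (s - 5)*(s^2 + 4*s + 3) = (s - 5)*(s + 1)*(s + 3)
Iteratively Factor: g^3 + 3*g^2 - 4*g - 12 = (g + 3)*(g^2 - 4) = (g + 2)*(g + 3)*(g - 2)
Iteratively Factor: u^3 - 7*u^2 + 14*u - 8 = (u - 1)*(u^2 - 6*u + 8) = (u - 2)*(u - 1)*(u - 4)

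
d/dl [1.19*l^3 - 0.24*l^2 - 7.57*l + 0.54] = 3.57*l^2 - 0.48*l - 7.57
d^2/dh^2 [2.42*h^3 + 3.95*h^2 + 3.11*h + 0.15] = 14.52*h + 7.9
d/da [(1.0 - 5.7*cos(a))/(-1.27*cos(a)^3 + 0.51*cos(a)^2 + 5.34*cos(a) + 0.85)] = (14.478*cos(a)^3 - 6.717*cos(a)^2 + 1.02*cos(a) + 10.185)*sin(a)/(1.6129*cos(a)^6 - 1.2954*cos(a)^5 - 13.3035*cos(a)^4 + 3.2878*cos(a)^3 + 29.3826*cos(a)^2 + 9.078*cos(a) + 0.7225)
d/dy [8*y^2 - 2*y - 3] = 16*y - 2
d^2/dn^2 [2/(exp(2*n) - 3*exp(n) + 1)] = 2*((3 - 4*exp(n))*(exp(2*n) - 3*exp(n) + 1) + 2*(2*exp(n) - 3)^2*exp(n))*exp(n)/(exp(2*n) - 3*exp(n) + 1)^3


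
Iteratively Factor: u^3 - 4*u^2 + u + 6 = (u + 1)*(u^2 - 5*u + 6) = (u - 3)*(u + 1)*(u - 2)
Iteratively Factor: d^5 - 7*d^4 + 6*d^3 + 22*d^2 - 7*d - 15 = (d - 1)*(d^4 - 6*d^3 + 22*d + 15) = (d - 5)*(d - 1)*(d^3 - d^2 - 5*d - 3) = (d - 5)*(d - 3)*(d - 1)*(d^2 + 2*d + 1) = (d - 5)*(d - 3)*(d - 1)*(d + 1)*(d + 1)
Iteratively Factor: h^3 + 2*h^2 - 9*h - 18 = (h - 3)*(h^2 + 5*h + 6) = (h - 3)*(h + 2)*(h + 3)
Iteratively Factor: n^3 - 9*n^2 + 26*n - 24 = (n - 3)*(n^2 - 6*n + 8) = (n - 3)*(n - 2)*(n - 4)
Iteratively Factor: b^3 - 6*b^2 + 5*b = (b)*(b^2 - 6*b + 5) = b*(b - 5)*(b - 1)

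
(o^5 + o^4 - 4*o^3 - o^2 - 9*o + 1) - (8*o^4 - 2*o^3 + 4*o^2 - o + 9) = o^5 - 7*o^4 - 2*o^3 - 5*o^2 - 8*o - 8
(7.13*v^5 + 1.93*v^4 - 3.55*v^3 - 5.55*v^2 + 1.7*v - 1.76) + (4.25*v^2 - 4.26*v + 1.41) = 7.13*v^5 + 1.93*v^4 - 3.55*v^3 - 1.3*v^2 - 2.56*v - 0.35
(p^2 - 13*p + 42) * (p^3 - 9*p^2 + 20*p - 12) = p^5 - 22*p^4 + 179*p^3 - 650*p^2 + 996*p - 504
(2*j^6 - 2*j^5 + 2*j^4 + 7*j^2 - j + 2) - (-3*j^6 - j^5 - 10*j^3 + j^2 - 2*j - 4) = 5*j^6 - j^5 + 2*j^4 + 10*j^3 + 6*j^2 + j + 6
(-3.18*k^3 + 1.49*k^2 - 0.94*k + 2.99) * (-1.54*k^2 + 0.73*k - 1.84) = 4.8972*k^5 - 4.616*k^4 + 8.3865*k^3 - 8.0324*k^2 + 3.9123*k - 5.5016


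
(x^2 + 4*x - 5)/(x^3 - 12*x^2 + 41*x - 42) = (x^2 + 4*x - 5)/(x^3 - 12*x^2 + 41*x - 42)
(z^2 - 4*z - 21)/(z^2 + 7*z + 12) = (z - 7)/(z + 4)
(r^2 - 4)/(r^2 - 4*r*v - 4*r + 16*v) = (r^2 - 4)/(r^2 - 4*r*v - 4*r + 16*v)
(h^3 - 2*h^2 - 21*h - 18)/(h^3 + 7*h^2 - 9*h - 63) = (h^2 - 5*h - 6)/(h^2 + 4*h - 21)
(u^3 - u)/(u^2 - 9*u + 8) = u*(u + 1)/(u - 8)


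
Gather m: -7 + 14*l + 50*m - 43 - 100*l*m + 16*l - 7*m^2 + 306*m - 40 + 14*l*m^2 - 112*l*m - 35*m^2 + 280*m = 30*l + m^2*(14*l - 42) + m*(636 - 212*l) - 90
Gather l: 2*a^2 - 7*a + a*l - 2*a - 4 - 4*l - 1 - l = 2*a^2 - 9*a + l*(a - 5) - 5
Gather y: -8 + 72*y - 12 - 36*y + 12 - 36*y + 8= 0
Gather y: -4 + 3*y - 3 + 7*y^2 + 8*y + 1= 7*y^2 + 11*y - 6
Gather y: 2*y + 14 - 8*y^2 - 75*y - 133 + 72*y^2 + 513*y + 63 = 64*y^2 + 440*y - 56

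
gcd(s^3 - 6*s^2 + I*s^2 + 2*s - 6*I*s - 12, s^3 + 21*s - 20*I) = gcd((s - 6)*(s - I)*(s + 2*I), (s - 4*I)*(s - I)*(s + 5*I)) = s - I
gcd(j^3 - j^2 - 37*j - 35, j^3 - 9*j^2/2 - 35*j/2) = j - 7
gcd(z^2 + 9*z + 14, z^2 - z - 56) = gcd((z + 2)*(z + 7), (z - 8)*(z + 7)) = z + 7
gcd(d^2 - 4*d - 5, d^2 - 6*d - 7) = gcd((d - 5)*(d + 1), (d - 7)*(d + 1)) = d + 1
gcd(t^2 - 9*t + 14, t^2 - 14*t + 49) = t - 7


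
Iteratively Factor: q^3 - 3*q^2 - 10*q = (q - 5)*(q^2 + 2*q) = q*(q - 5)*(q + 2)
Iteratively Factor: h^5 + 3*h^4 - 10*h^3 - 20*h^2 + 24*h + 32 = (h - 2)*(h^4 + 5*h^3 - 20*h - 16) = (h - 2)^2*(h^3 + 7*h^2 + 14*h + 8) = (h - 2)^2*(h + 4)*(h^2 + 3*h + 2) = (h - 2)^2*(h + 2)*(h + 4)*(h + 1)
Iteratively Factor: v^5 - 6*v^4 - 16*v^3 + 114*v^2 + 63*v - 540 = (v - 4)*(v^4 - 2*v^3 - 24*v^2 + 18*v + 135) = (v - 4)*(v - 3)*(v^3 + v^2 - 21*v - 45) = (v - 4)*(v - 3)*(v + 3)*(v^2 - 2*v - 15) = (v - 5)*(v - 4)*(v - 3)*(v + 3)*(v + 3)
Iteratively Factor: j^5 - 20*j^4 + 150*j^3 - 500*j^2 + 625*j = (j - 5)*(j^4 - 15*j^3 + 75*j^2 - 125*j) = (j - 5)^2*(j^3 - 10*j^2 + 25*j) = j*(j - 5)^2*(j^2 - 10*j + 25) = j*(j - 5)^3*(j - 5)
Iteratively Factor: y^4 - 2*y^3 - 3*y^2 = (y + 1)*(y^3 - 3*y^2) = (y - 3)*(y + 1)*(y^2) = y*(y - 3)*(y + 1)*(y)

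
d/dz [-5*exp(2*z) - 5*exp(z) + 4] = (-10*exp(z) - 5)*exp(z)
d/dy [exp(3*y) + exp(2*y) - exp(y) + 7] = (3*exp(2*y) + 2*exp(y) - 1)*exp(y)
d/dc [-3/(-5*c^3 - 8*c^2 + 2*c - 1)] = 3*(-15*c^2 - 16*c + 2)/(5*c^3 + 8*c^2 - 2*c + 1)^2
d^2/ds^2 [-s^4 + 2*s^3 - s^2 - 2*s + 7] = -12*s^2 + 12*s - 2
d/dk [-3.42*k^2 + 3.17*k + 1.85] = 3.17 - 6.84*k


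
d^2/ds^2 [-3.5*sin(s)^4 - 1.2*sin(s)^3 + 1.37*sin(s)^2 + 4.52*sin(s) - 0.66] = 56.0*sin(s)^4 + 10.8*sin(s)^3 - 47.48*sin(s)^2 - 11.72*sin(s) + 2.74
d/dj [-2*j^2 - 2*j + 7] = -4*j - 2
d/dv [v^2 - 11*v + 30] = 2*v - 11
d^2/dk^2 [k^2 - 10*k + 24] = 2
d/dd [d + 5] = 1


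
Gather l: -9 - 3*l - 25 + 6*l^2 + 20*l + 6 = 6*l^2 + 17*l - 28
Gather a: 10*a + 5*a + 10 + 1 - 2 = 15*a + 9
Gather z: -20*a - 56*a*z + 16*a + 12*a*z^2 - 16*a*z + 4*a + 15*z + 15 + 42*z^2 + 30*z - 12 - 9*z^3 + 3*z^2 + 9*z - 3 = -9*z^3 + z^2*(12*a + 45) + z*(54 - 72*a)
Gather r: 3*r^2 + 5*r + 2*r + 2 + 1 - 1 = 3*r^2 + 7*r + 2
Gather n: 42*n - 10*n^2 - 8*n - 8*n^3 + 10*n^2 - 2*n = -8*n^3 + 32*n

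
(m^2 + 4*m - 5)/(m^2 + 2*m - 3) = (m + 5)/(m + 3)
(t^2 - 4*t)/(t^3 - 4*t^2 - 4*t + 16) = t/(t^2 - 4)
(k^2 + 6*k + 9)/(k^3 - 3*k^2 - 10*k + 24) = (k + 3)/(k^2 - 6*k + 8)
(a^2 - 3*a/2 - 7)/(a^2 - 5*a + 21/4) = 2*(a + 2)/(2*a - 3)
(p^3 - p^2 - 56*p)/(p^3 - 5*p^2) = (p^2 - p - 56)/(p*(p - 5))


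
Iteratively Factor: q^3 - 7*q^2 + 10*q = (q - 5)*(q^2 - 2*q) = (q - 5)*(q - 2)*(q)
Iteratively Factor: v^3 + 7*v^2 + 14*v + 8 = (v + 1)*(v^2 + 6*v + 8) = (v + 1)*(v + 2)*(v + 4)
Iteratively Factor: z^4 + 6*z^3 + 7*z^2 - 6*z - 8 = (z + 2)*(z^3 + 4*z^2 - z - 4) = (z - 1)*(z + 2)*(z^2 + 5*z + 4) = (z - 1)*(z + 1)*(z + 2)*(z + 4)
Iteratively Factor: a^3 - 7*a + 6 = (a - 1)*(a^2 + a - 6) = (a - 2)*(a - 1)*(a + 3)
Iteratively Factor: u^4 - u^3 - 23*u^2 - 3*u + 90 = (u + 3)*(u^3 - 4*u^2 - 11*u + 30) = (u + 3)^2*(u^2 - 7*u + 10) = (u - 5)*(u + 3)^2*(u - 2)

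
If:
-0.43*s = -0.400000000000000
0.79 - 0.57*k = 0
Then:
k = 1.39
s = 0.93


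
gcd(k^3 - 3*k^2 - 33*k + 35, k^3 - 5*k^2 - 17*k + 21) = k^2 - 8*k + 7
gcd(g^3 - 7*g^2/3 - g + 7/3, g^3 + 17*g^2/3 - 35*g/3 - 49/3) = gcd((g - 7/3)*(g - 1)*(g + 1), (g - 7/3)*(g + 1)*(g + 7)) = g^2 - 4*g/3 - 7/3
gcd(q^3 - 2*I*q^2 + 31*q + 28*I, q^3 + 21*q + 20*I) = q^2 + 5*I*q - 4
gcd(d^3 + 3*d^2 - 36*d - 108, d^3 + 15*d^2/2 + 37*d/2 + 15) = d + 3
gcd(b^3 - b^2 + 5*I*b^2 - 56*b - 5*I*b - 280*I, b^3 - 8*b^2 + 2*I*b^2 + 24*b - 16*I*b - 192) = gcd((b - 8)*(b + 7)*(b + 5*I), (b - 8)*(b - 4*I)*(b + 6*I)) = b - 8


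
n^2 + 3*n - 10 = (n - 2)*(n + 5)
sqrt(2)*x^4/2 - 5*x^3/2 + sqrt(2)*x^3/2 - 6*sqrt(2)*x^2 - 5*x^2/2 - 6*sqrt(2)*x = x*(x - 4*sqrt(2))*(x + 3*sqrt(2)/2)*(sqrt(2)*x/2 + sqrt(2)/2)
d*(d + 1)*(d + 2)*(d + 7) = d^4 + 10*d^3 + 23*d^2 + 14*d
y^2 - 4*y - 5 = (y - 5)*(y + 1)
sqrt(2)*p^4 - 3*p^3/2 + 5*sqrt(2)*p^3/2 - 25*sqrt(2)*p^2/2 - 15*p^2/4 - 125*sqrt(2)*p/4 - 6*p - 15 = (p + 5/2)*(p - 3*sqrt(2))*(p + 2*sqrt(2))*(sqrt(2)*p + 1/2)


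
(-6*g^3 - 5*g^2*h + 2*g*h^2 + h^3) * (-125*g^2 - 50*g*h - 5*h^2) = 750*g^5 + 925*g^4*h + 30*g^3*h^2 - 200*g^2*h^3 - 60*g*h^4 - 5*h^5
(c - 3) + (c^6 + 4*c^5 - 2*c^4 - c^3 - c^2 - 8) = c^6 + 4*c^5 - 2*c^4 - c^3 - c^2 + c - 11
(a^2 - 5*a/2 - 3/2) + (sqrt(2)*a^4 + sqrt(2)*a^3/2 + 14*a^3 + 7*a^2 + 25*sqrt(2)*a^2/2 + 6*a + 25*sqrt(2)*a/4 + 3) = sqrt(2)*a^4 + sqrt(2)*a^3/2 + 14*a^3 + 8*a^2 + 25*sqrt(2)*a^2/2 + 7*a/2 + 25*sqrt(2)*a/4 + 3/2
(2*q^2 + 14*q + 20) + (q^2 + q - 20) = 3*q^2 + 15*q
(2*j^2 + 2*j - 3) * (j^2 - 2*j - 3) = 2*j^4 - 2*j^3 - 13*j^2 + 9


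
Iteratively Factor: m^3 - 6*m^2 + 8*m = (m - 2)*(m^2 - 4*m) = m*(m - 2)*(m - 4)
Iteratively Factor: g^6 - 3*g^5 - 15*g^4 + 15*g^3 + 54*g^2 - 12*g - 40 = (g - 5)*(g^5 + 2*g^4 - 5*g^3 - 10*g^2 + 4*g + 8) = (g - 5)*(g + 2)*(g^4 - 5*g^2 + 4) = (g - 5)*(g - 1)*(g + 2)*(g^3 + g^2 - 4*g - 4) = (g - 5)*(g - 1)*(g + 2)^2*(g^2 - g - 2) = (g - 5)*(g - 2)*(g - 1)*(g + 2)^2*(g + 1)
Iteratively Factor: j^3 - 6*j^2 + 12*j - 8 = (j - 2)*(j^2 - 4*j + 4) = (j - 2)^2*(j - 2)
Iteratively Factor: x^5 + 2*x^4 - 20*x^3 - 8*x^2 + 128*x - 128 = (x - 2)*(x^4 + 4*x^3 - 12*x^2 - 32*x + 64) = (x - 2)^2*(x^3 + 6*x^2 - 32) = (x - 2)^2*(x + 4)*(x^2 + 2*x - 8) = (x - 2)^3*(x + 4)*(x + 4)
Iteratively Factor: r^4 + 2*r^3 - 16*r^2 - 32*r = (r)*(r^3 + 2*r^2 - 16*r - 32) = r*(r + 2)*(r^2 - 16) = r*(r - 4)*(r + 2)*(r + 4)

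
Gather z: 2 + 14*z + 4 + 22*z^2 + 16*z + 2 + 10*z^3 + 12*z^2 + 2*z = 10*z^3 + 34*z^2 + 32*z + 8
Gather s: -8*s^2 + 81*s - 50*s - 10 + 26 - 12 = -8*s^2 + 31*s + 4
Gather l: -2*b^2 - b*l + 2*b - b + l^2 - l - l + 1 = -2*b^2 + b + l^2 + l*(-b - 2) + 1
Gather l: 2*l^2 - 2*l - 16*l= 2*l^2 - 18*l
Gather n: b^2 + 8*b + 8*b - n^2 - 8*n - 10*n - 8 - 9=b^2 + 16*b - n^2 - 18*n - 17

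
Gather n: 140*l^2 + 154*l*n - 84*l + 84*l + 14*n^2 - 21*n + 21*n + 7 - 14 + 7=140*l^2 + 154*l*n + 14*n^2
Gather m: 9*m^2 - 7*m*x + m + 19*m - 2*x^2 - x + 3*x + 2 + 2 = 9*m^2 + m*(20 - 7*x) - 2*x^2 + 2*x + 4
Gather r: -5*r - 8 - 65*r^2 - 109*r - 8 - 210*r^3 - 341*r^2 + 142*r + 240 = -210*r^3 - 406*r^2 + 28*r + 224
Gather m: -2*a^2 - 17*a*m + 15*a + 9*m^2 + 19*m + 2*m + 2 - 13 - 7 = -2*a^2 + 15*a + 9*m^2 + m*(21 - 17*a) - 18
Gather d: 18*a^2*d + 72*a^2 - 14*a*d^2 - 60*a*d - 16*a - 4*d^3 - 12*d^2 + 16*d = 72*a^2 - 16*a - 4*d^3 + d^2*(-14*a - 12) + d*(18*a^2 - 60*a + 16)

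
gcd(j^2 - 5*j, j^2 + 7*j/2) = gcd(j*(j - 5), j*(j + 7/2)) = j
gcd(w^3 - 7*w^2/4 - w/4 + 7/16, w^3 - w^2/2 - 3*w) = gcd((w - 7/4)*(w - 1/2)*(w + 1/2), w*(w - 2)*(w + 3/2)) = 1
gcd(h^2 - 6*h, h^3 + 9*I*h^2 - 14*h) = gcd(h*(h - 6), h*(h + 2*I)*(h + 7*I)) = h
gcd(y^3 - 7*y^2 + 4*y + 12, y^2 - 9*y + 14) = y - 2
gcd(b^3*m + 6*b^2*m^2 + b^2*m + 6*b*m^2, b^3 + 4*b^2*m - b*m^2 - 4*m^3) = 1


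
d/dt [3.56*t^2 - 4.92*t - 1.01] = 7.12*t - 4.92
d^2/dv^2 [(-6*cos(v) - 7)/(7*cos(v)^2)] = (-15*cos(v) + 28*cos(2*v) + 3*cos(3*v) - 56)/(14*cos(v)^4)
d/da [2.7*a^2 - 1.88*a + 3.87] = 5.4*a - 1.88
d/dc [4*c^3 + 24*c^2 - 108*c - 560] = 12*c^2 + 48*c - 108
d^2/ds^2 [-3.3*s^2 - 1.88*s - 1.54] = -6.60000000000000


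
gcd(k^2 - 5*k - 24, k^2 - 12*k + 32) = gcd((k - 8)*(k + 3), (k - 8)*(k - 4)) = k - 8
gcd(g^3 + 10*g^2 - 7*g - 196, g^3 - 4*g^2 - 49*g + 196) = g^2 + 3*g - 28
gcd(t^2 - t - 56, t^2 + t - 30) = 1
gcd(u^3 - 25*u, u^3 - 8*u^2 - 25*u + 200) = u^2 - 25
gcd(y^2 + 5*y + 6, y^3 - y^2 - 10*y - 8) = y + 2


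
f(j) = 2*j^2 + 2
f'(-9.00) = -36.00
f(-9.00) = 164.00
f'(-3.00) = -12.00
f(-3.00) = 20.00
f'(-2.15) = -8.60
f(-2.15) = 11.24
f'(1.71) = 6.84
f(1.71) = 7.85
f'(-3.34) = -13.36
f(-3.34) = 24.31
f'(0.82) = 3.28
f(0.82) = 3.34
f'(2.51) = 10.04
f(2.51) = 14.60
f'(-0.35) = -1.40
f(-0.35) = 2.24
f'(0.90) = 3.60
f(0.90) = 3.62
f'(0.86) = 3.44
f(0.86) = 3.48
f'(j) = 4*j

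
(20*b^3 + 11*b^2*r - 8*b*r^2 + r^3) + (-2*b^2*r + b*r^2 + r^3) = 20*b^3 + 9*b^2*r - 7*b*r^2 + 2*r^3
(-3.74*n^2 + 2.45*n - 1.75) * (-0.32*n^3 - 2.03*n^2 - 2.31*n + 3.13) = 1.1968*n^5 + 6.8082*n^4 + 4.2259*n^3 - 13.8132*n^2 + 11.711*n - 5.4775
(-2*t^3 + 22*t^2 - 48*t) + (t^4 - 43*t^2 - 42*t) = t^4 - 2*t^3 - 21*t^2 - 90*t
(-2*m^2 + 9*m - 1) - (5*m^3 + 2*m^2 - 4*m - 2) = -5*m^3 - 4*m^2 + 13*m + 1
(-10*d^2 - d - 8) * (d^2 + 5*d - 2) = -10*d^4 - 51*d^3 + 7*d^2 - 38*d + 16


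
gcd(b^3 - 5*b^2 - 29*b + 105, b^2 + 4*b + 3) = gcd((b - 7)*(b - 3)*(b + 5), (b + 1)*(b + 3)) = 1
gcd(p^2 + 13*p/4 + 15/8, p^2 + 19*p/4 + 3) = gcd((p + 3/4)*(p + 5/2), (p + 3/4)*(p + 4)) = p + 3/4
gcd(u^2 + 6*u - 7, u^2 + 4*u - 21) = u + 7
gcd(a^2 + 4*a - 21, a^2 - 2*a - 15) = 1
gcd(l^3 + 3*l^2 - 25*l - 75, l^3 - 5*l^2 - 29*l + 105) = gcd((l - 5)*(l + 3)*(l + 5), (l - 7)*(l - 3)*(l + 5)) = l + 5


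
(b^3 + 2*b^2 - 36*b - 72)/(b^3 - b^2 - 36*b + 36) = (b + 2)/(b - 1)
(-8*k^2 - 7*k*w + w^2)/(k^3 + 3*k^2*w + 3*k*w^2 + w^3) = (-8*k + w)/(k^2 + 2*k*w + w^2)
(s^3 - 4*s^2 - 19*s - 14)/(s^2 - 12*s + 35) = (s^2 + 3*s + 2)/(s - 5)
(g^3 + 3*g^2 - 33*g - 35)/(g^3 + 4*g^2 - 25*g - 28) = (g - 5)/(g - 4)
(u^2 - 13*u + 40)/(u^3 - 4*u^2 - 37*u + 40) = (u - 5)/(u^2 + 4*u - 5)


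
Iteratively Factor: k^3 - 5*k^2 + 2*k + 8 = (k - 2)*(k^2 - 3*k - 4) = (k - 2)*(k + 1)*(k - 4)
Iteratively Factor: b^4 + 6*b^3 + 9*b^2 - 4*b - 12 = (b - 1)*(b^3 + 7*b^2 + 16*b + 12) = (b - 1)*(b + 2)*(b^2 + 5*b + 6) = (b - 1)*(b + 2)^2*(b + 3)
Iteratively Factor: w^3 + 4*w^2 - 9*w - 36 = (w + 4)*(w^2 - 9) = (w - 3)*(w + 4)*(w + 3)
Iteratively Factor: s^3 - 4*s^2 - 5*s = (s + 1)*(s^2 - 5*s) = s*(s + 1)*(s - 5)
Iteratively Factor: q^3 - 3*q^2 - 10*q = (q - 5)*(q^2 + 2*q) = (q - 5)*(q + 2)*(q)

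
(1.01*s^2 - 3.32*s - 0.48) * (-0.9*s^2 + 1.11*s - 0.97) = -0.909*s^4 + 4.1091*s^3 - 4.2329*s^2 + 2.6876*s + 0.4656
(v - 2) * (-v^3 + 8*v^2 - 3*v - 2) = -v^4 + 10*v^3 - 19*v^2 + 4*v + 4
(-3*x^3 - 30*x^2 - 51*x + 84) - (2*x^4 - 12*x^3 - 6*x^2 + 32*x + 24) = -2*x^4 + 9*x^3 - 24*x^2 - 83*x + 60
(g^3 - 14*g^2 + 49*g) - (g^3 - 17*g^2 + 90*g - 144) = 3*g^2 - 41*g + 144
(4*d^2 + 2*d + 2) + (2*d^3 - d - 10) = 2*d^3 + 4*d^2 + d - 8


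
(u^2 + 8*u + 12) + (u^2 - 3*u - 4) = 2*u^2 + 5*u + 8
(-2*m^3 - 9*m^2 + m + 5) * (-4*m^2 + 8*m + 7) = 8*m^5 + 20*m^4 - 90*m^3 - 75*m^2 + 47*m + 35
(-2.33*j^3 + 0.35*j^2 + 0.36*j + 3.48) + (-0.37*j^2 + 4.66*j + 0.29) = -2.33*j^3 - 0.02*j^2 + 5.02*j + 3.77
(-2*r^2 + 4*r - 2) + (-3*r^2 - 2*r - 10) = -5*r^2 + 2*r - 12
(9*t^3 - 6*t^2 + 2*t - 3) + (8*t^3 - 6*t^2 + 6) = 17*t^3 - 12*t^2 + 2*t + 3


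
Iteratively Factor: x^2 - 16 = (x + 4)*(x - 4)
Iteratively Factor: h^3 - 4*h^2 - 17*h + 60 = (h + 4)*(h^2 - 8*h + 15) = (h - 3)*(h + 4)*(h - 5)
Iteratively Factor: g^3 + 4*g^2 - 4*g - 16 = (g + 4)*(g^2 - 4) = (g - 2)*(g + 4)*(g + 2)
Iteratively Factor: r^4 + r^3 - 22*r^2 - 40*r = (r + 4)*(r^3 - 3*r^2 - 10*r) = r*(r + 4)*(r^2 - 3*r - 10) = r*(r - 5)*(r + 4)*(r + 2)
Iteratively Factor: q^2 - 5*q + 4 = (q - 1)*(q - 4)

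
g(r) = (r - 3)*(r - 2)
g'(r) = 2*r - 5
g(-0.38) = 8.04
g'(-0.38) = -5.76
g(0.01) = 5.95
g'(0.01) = -4.98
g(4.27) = 2.88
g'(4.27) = 3.54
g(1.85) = 0.17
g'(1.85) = -1.30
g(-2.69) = 26.69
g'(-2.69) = -10.38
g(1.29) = 1.21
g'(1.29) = -2.42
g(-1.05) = 12.35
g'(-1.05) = -7.10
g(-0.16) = 6.83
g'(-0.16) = -5.32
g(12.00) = 90.00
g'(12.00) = 19.00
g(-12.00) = 210.00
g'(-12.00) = -29.00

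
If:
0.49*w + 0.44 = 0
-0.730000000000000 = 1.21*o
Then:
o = -0.60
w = -0.90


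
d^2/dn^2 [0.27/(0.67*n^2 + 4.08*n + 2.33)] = (-0.242406*n^2 - 1.476144*n + 0.27*(1.34*n + 4.08)*(2.68*n + 8.16) - 0.842994)/(0.67*n^2 + 4.08*n + 2.33)^3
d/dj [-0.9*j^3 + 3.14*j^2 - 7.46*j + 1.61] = -2.7*j^2 + 6.28*j - 7.46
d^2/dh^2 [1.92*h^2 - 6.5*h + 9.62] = 3.84000000000000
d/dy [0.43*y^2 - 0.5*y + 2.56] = 0.86*y - 0.5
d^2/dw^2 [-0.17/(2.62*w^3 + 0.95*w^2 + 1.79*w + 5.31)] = ((2.6724*w + 0.323)*(2.62*w^3 + 0.95*w^2 + 1.79*w + 5.31) - 0.17*(7.86*w^2 + 1.9*w + 1.79)*(15.72*w^2 + 3.8*w + 3.58))/(2.62*w^3 + 0.95*w^2 + 1.79*w + 5.31)^3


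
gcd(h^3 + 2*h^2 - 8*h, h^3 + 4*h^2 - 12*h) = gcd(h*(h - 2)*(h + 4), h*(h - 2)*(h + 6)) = h^2 - 2*h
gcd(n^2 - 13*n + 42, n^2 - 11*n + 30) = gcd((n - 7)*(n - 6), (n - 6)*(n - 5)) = n - 6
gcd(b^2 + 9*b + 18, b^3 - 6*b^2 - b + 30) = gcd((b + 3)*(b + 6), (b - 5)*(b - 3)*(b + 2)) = 1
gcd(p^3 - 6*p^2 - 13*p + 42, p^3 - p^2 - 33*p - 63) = p^2 - 4*p - 21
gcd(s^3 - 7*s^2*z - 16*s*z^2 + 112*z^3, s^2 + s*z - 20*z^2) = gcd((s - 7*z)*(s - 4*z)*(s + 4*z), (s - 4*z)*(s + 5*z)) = -s + 4*z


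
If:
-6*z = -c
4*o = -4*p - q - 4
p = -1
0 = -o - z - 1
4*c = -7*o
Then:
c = 42/17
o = -24/17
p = -1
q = 96/17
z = 7/17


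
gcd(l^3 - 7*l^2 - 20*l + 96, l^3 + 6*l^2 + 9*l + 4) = l + 4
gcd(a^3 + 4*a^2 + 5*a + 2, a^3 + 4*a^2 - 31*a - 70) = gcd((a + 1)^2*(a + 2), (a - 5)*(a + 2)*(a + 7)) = a + 2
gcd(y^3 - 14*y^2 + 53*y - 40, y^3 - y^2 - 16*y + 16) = y - 1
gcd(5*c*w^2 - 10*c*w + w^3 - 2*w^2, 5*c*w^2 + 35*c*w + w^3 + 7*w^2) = 5*c*w + w^2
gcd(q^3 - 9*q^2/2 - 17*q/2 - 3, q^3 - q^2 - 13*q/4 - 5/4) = q^2 + 3*q/2 + 1/2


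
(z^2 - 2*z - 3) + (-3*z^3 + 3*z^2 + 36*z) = -3*z^3 + 4*z^2 + 34*z - 3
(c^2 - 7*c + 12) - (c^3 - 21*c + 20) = -c^3 + c^2 + 14*c - 8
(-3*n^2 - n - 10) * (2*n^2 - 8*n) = -6*n^4 + 22*n^3 - 12*n^2 + 80*n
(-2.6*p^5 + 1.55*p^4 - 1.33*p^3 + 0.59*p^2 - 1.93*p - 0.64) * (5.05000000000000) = -13.13*p^5 + 7.8275*p^4 - 6.7165*p^3 + 2.9795*p^2 - 9.7465*p - 3.232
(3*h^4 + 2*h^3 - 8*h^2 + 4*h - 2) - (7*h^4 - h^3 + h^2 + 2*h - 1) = -4*h^4 + 3*h^3 - 9*h^2 + 2*h - 1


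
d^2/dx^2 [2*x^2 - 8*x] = 4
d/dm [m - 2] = 1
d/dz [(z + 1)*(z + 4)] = 2*z + 5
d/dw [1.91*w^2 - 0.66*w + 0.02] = 3.82*w - 0.66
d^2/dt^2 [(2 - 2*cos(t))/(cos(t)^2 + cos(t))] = 2*(-2*(cos(t) - 1)*(2*cos(t) + 1)^2*sin(t)^2 + (cos(t) + 1)^2*cos(t)^3 + (cos(t) + 1)*(2*cos(t) + cos(2*t) - 4*cos(3*t) + 1)*cos(t)/2)/((cos(t) + 1)^3*cos(t)^3)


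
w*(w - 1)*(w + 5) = w^3 + 4*w^2 - 5*w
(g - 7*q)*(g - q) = g^2 - 8*g*q + 7*q^2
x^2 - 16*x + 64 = (x - 8)^2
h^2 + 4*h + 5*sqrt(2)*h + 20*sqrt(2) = (h + 4)*(h + 5*sqrt(2))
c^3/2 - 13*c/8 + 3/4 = (c/2 + 1)*(c - 3/2)*(c - 1/2)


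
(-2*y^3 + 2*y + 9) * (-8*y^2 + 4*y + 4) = 16*y^5 - 8*y^4 - 24*y^3 - 64*y^2 + 44*y + 36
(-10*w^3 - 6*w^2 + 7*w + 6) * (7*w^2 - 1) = -70*w^5 - 42*w^4 + 59*w^3 + 48*w^2 - 7*w - 6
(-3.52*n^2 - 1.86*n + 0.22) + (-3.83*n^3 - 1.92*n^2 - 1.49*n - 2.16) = -3.83*n^3 - 5.44*n^2 - 3.35*n - 1.94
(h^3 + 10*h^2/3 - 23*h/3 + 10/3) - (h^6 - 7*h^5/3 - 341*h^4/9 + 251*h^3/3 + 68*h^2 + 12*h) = -h^6 + 7*h^5/3 + 341*h^4/9 - 248*h^3/3 - 194*h^2/3 - 59*h/3 + 10/3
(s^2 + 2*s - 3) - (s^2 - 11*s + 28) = 13*s - 31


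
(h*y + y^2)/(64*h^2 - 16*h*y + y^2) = y*(h + y)/(64*h^2 - 16*h*y + y^2)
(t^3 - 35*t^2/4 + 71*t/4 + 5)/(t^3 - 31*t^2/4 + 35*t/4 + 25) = (4*t + 1)/(4*t + 5)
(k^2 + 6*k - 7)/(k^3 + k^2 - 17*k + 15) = (k + 7)/(k^2 + 2*k - 15)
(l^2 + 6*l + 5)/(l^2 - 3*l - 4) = (l + 5)/(l - 4)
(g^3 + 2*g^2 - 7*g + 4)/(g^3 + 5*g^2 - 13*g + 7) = (g + 4)/(g + 7)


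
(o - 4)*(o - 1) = o^2 - 5*o + 4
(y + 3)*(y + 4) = y^2 + 7*y + 12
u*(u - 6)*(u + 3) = u^3 - 3*u^2 - 18*u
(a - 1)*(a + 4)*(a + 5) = a^3 + 8*a^2 + 11*a - 20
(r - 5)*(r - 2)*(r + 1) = r^3 - 6*r^2 + 3*r + 10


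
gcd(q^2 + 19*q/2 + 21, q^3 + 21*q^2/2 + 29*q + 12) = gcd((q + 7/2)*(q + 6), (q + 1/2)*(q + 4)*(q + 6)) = q + 6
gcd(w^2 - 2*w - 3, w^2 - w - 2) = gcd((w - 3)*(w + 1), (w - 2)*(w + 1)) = w + 1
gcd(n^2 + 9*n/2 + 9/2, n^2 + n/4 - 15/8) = n + 3/2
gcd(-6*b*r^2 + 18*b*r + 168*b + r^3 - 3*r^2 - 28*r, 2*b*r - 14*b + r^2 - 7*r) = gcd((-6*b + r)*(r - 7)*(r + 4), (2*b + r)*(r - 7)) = r - 7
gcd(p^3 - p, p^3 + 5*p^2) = p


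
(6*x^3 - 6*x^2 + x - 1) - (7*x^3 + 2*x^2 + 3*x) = -x^3 - 8*x^2 - 2*x - 1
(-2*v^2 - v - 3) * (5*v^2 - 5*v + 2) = -10*v^4 + 5*v^3 - 14*v^2 + 13*v - 6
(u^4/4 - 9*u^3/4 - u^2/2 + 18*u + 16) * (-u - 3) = -u^5/4 + 3*u^4/2 + 29*u^3/4 - 33*u^2/2 - 70*u - 48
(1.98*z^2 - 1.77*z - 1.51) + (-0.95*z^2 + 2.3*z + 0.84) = 1.03*z^2 + 0.53*z - 0.67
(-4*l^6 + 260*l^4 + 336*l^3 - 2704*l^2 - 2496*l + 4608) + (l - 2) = -4*l^6 + 260*l^4 + 336*l^3 - 2704*l^2 - 2495*l + 4606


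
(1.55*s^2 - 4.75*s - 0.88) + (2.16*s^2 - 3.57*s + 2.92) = 3.71*s^2 - 8.32*s + 2.04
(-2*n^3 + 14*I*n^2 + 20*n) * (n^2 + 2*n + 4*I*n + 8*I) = -2*n^5 - 4*n^4 + 6*I*n^4 - 36*n^3 + 12*I*n^3 - 72*n^2 + 80*I*n^2 + 160*I*n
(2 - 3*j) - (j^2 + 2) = -j^2 - 3*j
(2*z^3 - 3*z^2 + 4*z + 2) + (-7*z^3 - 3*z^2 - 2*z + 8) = -5*z^3 - 6*z^2 + 2*z + 10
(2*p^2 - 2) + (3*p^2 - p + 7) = 5*p^2 - p + 5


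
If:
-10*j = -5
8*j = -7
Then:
No Solution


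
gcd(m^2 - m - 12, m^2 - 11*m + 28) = m - 4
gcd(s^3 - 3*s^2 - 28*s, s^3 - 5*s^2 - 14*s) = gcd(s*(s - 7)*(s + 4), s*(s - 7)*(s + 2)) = s^2 - 7*s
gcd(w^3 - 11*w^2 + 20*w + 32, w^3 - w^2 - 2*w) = w + 1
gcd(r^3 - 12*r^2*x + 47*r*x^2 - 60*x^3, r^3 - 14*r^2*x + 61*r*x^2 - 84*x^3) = r^2 - 7*r*x + 12*x^2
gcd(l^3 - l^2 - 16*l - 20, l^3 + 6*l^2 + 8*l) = l + 2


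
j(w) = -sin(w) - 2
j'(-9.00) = 0.91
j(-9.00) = -1.59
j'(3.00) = 0.99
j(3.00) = -2.14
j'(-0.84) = -0.67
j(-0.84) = -1.26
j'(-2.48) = 0.79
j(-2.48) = -1.39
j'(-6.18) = -0.99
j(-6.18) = -2.10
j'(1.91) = 0.33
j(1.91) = -2.94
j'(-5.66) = -0.81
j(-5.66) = -2.58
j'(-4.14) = 0.54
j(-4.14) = -2.84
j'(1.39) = -0.18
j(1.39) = -2.98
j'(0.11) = -0.99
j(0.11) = -2.11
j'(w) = -cos(w)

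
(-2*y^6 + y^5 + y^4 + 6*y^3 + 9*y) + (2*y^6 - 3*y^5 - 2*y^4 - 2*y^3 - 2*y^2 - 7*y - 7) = -2*y^5 - y^4 + 4*y^3 - 2*y^2 + 2*y - 7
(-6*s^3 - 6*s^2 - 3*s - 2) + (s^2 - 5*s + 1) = -6*s^3 - 5*s^2 - 8*s - 1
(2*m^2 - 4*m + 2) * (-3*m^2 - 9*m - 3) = -6*m^4 - 6*m^3 + 24*m^2 - 6*m - 6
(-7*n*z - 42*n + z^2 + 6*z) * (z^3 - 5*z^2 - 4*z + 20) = -7*n*z^4 - 7*n*z^3 + 238*n*z^2 + 28*n*z - 840*n + z^5 + z^4 - 34*z^3 - 4*z^2 + 120*z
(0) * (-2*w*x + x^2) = 0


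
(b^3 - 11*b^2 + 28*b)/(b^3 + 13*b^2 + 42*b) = (b^2 - 11*b + 28)/(b^2 + 13*b + 42)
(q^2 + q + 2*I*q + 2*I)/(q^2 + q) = (q + 2*I)/q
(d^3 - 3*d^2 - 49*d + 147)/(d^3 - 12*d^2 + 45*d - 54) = (d^2 - 49)/(d^2 - 9*d + 18)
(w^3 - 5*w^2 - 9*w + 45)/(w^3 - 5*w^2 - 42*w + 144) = (w^2 - 2*w - 15)/(w^2 - 2*w - 48)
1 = 1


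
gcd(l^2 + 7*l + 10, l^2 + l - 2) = l + 2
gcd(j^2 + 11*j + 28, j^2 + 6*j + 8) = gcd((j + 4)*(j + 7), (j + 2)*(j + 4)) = j + 4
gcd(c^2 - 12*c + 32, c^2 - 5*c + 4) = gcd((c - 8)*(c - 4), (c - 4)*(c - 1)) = c - 4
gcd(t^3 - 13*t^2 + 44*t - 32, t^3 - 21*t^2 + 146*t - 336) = t - 8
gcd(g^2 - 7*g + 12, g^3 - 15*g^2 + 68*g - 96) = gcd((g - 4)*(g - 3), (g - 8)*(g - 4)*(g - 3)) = g^2 - 7*g + 12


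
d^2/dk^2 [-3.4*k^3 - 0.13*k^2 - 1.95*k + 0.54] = -20.4*k - 0.26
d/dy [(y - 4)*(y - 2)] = 2*y - 6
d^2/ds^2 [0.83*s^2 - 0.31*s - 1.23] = 1.66000000000000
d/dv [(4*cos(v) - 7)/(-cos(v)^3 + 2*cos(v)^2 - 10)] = (-34*cos(v) + 29*cos(2*v)/2 - 2*cos(3*v) + 109/2)*sin(v)/(cos(v)^3 - 2*cos(v)^2 + 10)^2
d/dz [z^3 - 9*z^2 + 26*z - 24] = 3*z^2 - 18*z + 26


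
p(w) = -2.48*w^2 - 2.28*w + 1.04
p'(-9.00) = 42.36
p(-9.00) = -179.32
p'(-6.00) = 27.48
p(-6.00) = -74.56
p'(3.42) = -19.24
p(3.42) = -35.76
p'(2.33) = -13.84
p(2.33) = -17.74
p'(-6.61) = 30.51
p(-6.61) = -92.25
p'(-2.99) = 12.55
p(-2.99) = -14.31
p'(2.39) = -14.13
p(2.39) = -18.58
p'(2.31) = -13.74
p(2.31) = -17.46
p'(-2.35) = 9.38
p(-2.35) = -7.30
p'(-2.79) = 11.56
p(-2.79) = -11.90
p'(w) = -4.96*w - 2.28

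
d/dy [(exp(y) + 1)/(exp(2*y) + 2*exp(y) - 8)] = (-2*(exp(y) + 1)^2 + exp(2*y) + 2*exp(y) - 8)*exp(y)/(exp(2*y) + 2*exp(y) - 8)^2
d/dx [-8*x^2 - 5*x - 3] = -16*x - 5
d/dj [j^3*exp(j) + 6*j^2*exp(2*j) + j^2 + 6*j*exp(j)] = j^3*exp(j) + 12*j^2*exp(2*j) + 3*j^2*exp(j) + 12*j*exp(2*j) + 6*j*exp(j) + 2*j + 6*exp(j)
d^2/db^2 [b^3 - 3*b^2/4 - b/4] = 6*b - 3/2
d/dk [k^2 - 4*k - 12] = 2*k - 4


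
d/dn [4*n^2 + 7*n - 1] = 8*n + 7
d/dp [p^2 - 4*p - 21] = 2*p - 4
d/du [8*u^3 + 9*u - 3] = 24*u^2 + 9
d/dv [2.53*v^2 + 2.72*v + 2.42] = 5.06*v + 2.72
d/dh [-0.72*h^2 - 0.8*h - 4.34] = -1.44*h - 0.8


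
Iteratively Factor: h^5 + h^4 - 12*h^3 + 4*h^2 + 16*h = (h - 2)*(h^4 + 3*h^3 - 6*h^2 - 8*h) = (h - 2)^2*(h^3 + 5*h^2 + 4*h) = (h - 2)^2*(h + 1)*(h^2 + 4*h) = h*(h - 2)^2*(h + 1)*(h + 4)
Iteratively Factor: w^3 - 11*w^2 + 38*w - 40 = (w - 2)*(w^2 - 9*w + 20) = (w - 5)*(w - 2)*(w - 4)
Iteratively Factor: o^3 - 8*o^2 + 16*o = (o)*(o^2 - 8*o + 16) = o*(o - 4)*(o - 4)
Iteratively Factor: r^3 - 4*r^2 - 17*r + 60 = (r + 4)*(r^2 - 8*r + 15) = (r - 3)*(r + 4)*(r - 5)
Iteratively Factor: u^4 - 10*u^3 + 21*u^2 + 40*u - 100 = (u - 2)*(u^3 - 8*u^2 + 5*u + 50) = (u - 2)*(u + 2)*(u^2 - 10*u + 25) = (u - 5)*(u - 2)*(u + 2)*(u - 5)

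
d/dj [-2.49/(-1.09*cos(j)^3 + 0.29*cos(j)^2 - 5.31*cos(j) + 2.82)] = (8.1423*cos(j)^2 - 1.4442*cos(j) + 13.2219)*sin(j)/(1.09*cos(j)^3 - 0.29*cos(j)^2 + 5.31*cos(j) - 2.82)^2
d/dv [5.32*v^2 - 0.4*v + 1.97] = 10.64*v - 0.4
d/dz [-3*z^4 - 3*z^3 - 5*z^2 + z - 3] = -12*z^3 - 9*z^2 - 10*z + 1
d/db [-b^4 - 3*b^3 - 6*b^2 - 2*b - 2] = -4*b^3 - 9*b^2 - 12*b - 2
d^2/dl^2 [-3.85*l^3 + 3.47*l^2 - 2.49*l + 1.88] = 6.94 - 23.1*l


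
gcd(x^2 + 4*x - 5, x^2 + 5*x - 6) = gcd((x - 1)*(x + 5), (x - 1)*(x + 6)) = x - 1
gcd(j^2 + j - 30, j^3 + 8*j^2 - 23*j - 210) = j^2 + j - 30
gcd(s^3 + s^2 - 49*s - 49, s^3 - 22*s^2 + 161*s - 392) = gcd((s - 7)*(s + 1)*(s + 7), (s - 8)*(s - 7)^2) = s - 7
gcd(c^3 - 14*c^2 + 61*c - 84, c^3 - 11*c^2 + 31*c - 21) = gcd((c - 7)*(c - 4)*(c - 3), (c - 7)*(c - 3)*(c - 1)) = c^2 - 10*c + 21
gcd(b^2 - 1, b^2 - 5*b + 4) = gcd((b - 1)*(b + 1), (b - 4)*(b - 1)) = b - 1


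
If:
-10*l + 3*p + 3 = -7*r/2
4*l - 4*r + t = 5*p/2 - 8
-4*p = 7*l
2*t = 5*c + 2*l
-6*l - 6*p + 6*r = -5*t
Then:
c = -376/195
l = 32/39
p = -56/39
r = 106/39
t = -4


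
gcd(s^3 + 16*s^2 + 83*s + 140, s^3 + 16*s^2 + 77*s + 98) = s + 7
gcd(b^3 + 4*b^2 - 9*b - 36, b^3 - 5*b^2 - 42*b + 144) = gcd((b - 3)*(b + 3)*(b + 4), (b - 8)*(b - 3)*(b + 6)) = b - 3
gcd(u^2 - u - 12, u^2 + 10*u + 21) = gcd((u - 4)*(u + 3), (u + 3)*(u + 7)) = u + 3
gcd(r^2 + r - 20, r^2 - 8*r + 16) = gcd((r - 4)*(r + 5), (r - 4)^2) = r - 4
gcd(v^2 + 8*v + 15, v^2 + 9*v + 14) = 1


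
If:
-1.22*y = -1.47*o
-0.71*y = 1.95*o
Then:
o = 0.00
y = 0.00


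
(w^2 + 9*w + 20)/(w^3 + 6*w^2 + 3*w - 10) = (w + 4)/(w^2 + w - 2)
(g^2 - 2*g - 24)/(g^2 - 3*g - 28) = (g - 6)/(g - 7)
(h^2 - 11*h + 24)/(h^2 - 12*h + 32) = (h - 3)/(h - 4)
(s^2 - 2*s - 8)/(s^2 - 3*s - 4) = (s + 2)/(s + 1)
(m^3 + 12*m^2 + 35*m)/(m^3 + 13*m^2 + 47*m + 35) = m/(m + 1)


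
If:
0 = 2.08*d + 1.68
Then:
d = -0.81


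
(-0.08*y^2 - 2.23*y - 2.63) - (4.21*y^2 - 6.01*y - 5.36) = -4.29*y^2 + 3.78*y + 2.73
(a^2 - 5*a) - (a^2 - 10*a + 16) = 5*a - 16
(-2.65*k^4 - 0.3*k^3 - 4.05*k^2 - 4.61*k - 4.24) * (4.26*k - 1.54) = -11.289*k^5 + 2.803*k^4 - 16.791*k^3 - 13.4016*k^2 - 10.963*k + 6.5296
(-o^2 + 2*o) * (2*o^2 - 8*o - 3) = -2*o^4 + 12*o^3 - 13*o^2 - 6*o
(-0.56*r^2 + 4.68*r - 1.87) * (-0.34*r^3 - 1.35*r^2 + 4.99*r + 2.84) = 0.1904*r^5 - 0.8352*r^4 - 8.4766*r^3 + 24.2873*r^2 + 3.9599*r - 5.3108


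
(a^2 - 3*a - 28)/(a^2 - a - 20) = (a - 7)/(a - 5)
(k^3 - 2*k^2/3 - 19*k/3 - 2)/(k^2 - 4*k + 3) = (3*k^2 + 7*k + 2)/(3*(k - 1))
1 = 1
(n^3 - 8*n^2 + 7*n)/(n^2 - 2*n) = (n^2 - 8*n + 7)/(n - 2)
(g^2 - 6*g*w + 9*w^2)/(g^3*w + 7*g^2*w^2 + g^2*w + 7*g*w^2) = (g^2 - 6*g*w + 9*w^2)/(g*w*(g^2 + 7*g*w + g + 7*w))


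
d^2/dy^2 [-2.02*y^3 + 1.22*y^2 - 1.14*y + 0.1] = 2.44 - 12.12*y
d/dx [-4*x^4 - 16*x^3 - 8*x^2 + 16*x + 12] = -16*x^3 - 48*x^2 - 16*x + 16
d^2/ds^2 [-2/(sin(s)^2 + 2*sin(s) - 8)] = 4*(2*sin(s)^4 + 3*sin(s)^3 + 15*sin(s)^2 + 2*sin(s) - 12)/(sin(s)^2 + 2*sin(s) - 8)^3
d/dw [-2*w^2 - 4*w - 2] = -4*w - 4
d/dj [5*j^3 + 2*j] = 15*j^2 + 2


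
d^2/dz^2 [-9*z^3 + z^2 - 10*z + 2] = 2 - 54*z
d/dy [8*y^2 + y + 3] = 16*y + 1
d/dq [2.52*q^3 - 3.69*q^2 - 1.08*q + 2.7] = 7.56*q^2 - 7.38*q - 1.08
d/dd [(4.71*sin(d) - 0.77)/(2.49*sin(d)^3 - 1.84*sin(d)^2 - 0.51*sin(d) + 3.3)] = (-23.4558*sin(d)^3 + 14.4183*sin(d)^2 - 2.8336*sin(d) + 15.1503)*cos(d)/(6.2001*sin(d)^6 - 9.1632*sin(d)^5 + 0.8458*sin(d)^4 + 18.3108*sin(d)^3 - 11.8839*sin(d)^2 - 3.366*sin(d) + 10.89)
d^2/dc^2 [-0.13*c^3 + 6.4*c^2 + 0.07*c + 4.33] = 12.8 - 0.78*c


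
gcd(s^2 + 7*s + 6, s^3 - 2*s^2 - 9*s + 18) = 1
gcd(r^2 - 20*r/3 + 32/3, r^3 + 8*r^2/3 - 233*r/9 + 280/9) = r - 8/3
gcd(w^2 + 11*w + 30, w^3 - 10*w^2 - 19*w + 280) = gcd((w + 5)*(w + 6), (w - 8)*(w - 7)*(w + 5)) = w + 5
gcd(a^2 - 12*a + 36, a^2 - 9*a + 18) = a - 6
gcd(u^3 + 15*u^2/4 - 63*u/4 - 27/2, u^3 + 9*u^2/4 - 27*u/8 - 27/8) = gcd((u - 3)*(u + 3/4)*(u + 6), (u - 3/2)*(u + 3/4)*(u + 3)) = u + 3/4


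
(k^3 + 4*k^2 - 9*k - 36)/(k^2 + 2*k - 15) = (k^2 + 7*k + 12)/(k + 5)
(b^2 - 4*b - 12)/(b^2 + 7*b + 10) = (b - 6)/(b + 5)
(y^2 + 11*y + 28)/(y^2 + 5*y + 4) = (y + 7)/(y + 1)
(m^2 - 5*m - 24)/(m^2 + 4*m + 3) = (m - 8)/(m + 1)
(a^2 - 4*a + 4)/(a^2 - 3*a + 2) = (a - 2)/(a - 1)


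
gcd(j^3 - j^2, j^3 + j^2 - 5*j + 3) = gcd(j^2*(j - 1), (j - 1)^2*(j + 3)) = j - 1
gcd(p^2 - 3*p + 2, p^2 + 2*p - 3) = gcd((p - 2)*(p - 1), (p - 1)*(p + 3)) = p - 1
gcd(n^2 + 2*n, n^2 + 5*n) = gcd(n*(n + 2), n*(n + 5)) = n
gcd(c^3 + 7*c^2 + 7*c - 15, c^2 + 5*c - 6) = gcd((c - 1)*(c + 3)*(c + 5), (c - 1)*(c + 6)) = c - 1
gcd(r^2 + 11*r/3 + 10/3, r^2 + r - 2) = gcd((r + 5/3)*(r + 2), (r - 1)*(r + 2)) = r + 2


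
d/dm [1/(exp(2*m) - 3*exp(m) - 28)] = (3 - 2*exp(m))*exp(m)/(-exp(2*m) + 3*exp(m) + 28)^2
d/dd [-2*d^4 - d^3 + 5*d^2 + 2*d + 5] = -8*d^3 - 3*d^2 + 10*d + 2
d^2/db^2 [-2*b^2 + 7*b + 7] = -4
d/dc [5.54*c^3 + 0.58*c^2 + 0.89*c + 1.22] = 16.62*c^2 + 1.16*c + 0.89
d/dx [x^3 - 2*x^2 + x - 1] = 3*x^2 - 4*x + 1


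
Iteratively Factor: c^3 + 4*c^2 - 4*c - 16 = (c + 2)*(c^2 + 2*c - 8) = (c - 2)*(c + 2)*(c + 4)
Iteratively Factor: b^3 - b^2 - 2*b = (b - 2)*(b^2 + b) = (b - 2)*(b + 1)*(b)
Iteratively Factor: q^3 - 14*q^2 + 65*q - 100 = (q - 4)*(q^2 - 10*q + 25) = (q - 5)*(q - 4)*(q - 5)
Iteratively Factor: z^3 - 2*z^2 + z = (z - 1)*(z^2 - z) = z*(z - 1)*(z - 1)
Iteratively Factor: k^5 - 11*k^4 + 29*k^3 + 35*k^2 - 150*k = (k + 2)*(k^4 - 13*k^3 + 55*k^2 - 75*k) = (k - 5)*(k + 2)*(k^3 - 8*k^2 + 15*k) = k*(k - 5)*(k + 2)*(k^2 - 8*k + 15) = k*(k - 5)*(k - 3)*(k + 2)*(k - 5)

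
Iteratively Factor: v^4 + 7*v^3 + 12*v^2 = (v + 4)*(v^3 + 3*v^2) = v*(v + 4)*(v^2 + 3*v) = v^2*(v + 4)*(v + 3)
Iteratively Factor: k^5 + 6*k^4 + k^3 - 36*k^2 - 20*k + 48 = (k - 1)*(k^4 + 7*k^3 + 8*k^2 - 28*k - 48) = (k - 1)*(k + 4)*(k^3 + 3*k^2 - 4*k - 12) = (k - 1)*(k + 2)*(k + 4)*(k^2 + k - 6) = (k - 2)*(k - 1)*(k + 2)*(k + 4)*(k + 3)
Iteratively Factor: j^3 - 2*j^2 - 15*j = (j)*(j^2 - 2*j - 15) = j*(j - 5)*(j + 3)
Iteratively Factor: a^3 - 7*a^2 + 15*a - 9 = (a - 1)*(a^2 - 6*a + 9) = (a - 3)*(a - 1)*(a - 3)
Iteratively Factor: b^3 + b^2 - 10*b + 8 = (b + 4)*(b^2 - 3*b + 2) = (b - 2)*(b + 4)*(b - 1)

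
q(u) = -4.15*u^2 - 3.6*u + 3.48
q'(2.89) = -27.59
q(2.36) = -28.13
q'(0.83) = -10.49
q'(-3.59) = 26.20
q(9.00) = -365.07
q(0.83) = -2.37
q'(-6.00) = 46.20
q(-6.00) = -124.32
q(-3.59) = -37.08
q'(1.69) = -17.63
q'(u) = -8.3*u - 3.6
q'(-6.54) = 50.68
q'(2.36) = -23.19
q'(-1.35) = 7.60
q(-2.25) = -9.43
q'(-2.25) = 15.08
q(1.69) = -14.46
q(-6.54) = -150.48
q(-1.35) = 0.78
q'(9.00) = -78.30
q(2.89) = -41.59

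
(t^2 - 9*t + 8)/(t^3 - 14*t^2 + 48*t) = (t - 1)/(t*(t - 6))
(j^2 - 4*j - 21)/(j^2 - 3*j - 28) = (j + 3)/(j + 4)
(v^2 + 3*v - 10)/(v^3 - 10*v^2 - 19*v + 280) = (v - 2)/(v^2 - 15*v + 56)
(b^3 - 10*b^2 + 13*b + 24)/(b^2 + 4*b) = (b^3 - 10*b^2 + 13*b + 24)/(b*(b + 4))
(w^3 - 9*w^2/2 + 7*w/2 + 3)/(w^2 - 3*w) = w - 3/2 - 1/w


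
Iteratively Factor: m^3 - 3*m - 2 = (m + 1)*(m^2 - m - 2) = (m + 1)^2*(m - 2)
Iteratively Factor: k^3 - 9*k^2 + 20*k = (k - 4)*(k^2 - 5*k) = k*(k - 4)*(k - 5)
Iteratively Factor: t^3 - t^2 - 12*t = (t)*(t^2 - t - 12) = t*(t + 3)*(t - 4)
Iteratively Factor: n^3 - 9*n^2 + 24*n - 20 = (n - 2)*(n^2 - 7*n + 10) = (n - 5)*(n - 2)*(n - 2)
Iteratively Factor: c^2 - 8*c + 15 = (c - 3)*(c - 5)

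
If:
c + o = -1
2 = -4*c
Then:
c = -1/2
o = -1/2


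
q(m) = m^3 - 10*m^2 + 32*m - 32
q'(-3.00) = 119.00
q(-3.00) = -245.00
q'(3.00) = -1.00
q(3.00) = 1.00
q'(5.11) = 8.14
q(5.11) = 3.83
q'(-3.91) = 156.06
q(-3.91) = -369.78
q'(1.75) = 6.19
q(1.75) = -1.27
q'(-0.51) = 42.98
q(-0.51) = -51.05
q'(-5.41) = 228.00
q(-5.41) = -656.14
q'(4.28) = 1.36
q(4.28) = 0.18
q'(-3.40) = 134.68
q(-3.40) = -295.70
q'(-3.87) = 154.33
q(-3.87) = -363.57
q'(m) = 3*m^2 - 20*m + 32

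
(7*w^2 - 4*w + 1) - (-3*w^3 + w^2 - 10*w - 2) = 3*w^3 + 6*w^2 + 6*w + 3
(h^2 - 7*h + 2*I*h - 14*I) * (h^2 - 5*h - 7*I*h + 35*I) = h^4 - 12*h^3 - 5*I*h^3 + 49*h^2 + 60*I*h^2 - 168*h - 175*I*h + 490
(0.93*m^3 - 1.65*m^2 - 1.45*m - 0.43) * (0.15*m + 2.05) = 0.1395*m^4 + 1.659*m^3 - 3.6*m^2 - 3.037*m - 0.8815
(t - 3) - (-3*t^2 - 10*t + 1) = 3*t^2 + 11*t - 4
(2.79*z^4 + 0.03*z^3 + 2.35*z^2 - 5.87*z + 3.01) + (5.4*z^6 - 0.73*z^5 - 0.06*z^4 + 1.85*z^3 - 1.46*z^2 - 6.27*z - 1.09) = 5.4*z^6 - 0.73*z^5 + 2.73*z^4 + 1.88*z^3 + 0.89*z^2 - 12.14*z + 1.92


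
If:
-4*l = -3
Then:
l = 3/4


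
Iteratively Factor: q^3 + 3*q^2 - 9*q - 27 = (q + 3)*(q^2 - 9) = (q - 3)*(q + 3)*(q + 3)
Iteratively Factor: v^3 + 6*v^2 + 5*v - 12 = (v + 3)*(v^2 + 3*v - 4) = (v + 3)*(v + 4)*(v - 1)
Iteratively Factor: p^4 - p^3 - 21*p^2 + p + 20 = (p + 4)*(p^3 - 5*p^2 - p + 5) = (p - 5)*(p + 4)*(p^2 - 1) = (p - 5)*(p + 1)*(p + 4)*(p - 1)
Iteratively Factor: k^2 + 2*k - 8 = (k - 2)*(k + 4)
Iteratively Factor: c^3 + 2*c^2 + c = (c + 1)*(c^2 + c) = c*(c + 1)*(c + 1)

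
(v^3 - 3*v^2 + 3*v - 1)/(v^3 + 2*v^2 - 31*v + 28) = (v^2 - 2*v + 1)/(v^2 + 3*v - 28)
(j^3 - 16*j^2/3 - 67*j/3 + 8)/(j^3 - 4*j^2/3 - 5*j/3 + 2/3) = (j^2 - 5*j - 24)/(j^2 - j - 2)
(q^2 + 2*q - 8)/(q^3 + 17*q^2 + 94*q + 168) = (q - 2)/(q^2 + 13*q + 42)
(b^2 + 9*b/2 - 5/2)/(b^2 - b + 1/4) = 2*(b + 5)/(2*b - 1)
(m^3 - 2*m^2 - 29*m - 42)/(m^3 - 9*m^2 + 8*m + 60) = (m^2 - 4*m - 21)/(m^2 - 11*m + 30)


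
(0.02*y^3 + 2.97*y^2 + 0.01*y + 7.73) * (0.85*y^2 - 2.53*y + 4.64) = 0.017*y^5 + 2.4739*y^4 - 7.4128*y^3 + 20.326*y^2 - 19.5105*y + 35.8672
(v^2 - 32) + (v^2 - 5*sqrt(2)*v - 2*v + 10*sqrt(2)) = 2*v^2 - 5*sqrt(2)*v - 2*v - 32 + 10*sqrt(2)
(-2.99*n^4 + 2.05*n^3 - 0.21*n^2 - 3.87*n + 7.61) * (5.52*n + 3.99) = -16.5048*n^5 - 0.614100000000002*n^4 + 7.0203*n^3 - 22.2003*n^2 + 26.5659*n + 30.3639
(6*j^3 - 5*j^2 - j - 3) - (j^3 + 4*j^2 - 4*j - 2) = 5*j^3 - 9*j^2 + 3*j - 1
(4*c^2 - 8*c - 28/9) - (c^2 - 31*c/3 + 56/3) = 3*c^2 + 7*c/3 - 196/9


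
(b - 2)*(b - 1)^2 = b^3 - 4*b^2 + 5*b - 2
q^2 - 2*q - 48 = (q - 8)*(q + 6)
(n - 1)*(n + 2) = n^2 + n - 2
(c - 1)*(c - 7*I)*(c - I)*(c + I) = c^4 - c^3 - 7*I*c^3 + c^2 + 7*I*c^2 - c - 7*I*c + 7*I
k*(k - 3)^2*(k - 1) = k^4 - 7*k^3 + 15*k^2 - 9*k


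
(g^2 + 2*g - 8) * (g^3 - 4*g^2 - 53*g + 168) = g^5 - 2*g^4 - 69*g^3 + 94*g^2 + 760*g - 1344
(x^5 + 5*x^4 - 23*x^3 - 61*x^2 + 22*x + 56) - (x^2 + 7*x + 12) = x^5 + 5*x^4 - 23*x^3 - 62*x^2 + 15*x + 44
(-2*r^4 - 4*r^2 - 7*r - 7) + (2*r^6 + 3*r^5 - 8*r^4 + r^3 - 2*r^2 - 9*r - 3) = 2*r^6 + 3*r^5 - 10*r^4 + r^3 - 6*r^2 - 16*r - 10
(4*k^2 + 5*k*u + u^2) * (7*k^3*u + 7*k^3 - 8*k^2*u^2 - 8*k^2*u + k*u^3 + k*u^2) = 28*k^5*u + 28*k^5 + 3*k^4*u^2 + 3*k^4*u - 29*k^3*u^3 - 29*k^3*u^2 - 3*k^2*u^4 - 3*k^2*u^3 + k*u^5 + k*u^4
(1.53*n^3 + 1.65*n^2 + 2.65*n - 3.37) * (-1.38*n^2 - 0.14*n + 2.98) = -2.1114*n^5 - 2.4912*n^4 + 0.671400000000001*n^3 + 9.1966*n^2 + 8.3688*n - 10.0426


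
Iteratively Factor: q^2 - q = (q)*(q - 1)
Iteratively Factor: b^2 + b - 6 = (b + 3)*(b - 2)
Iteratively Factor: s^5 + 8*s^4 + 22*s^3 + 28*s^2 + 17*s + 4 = (s + 4)*(s^4 + 4*s^3 + 6*s^2 + 4*s + 1) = (s + 1)*(s + 4)*(s^3 + 3*s^2 + 3*s + 1) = (s + 1)^2*(s + 4)*(s^2 + 2*s + 1) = (s + 1)^3*(s + 4)*(s + 1)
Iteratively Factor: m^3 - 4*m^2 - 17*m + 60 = (m - 3)*(m^2 - m - 20) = (m - 5)*(m - 3)*(m + 4)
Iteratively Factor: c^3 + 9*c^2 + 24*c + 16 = (c + 1)*(c^2 + 8*c + 16) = (c + 1)*(c + 4)*(c + 4)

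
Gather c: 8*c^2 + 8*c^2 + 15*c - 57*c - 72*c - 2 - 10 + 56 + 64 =16*c^2 - 114*c + 108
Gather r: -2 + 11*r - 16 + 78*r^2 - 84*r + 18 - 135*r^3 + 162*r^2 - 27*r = -135*r^3 + 240*r^2 - 100*r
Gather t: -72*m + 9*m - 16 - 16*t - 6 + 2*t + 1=-63*m - 14*t - 21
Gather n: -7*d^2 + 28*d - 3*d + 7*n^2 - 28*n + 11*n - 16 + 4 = -7*d^2 + 25*d + 7*n^2 - 17*n - 12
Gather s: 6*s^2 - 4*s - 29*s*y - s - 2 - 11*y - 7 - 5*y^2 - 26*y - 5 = 6*s^2 + s*(-29*y - 5) - 5*y^2 - 37*y - 14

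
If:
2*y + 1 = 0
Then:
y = -1/2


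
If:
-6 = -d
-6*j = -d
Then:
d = 6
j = 1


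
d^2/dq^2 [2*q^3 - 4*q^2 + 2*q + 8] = 12*q - 8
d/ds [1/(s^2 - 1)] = -2*s/(s^2 - 1)^2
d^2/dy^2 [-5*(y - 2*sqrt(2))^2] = -10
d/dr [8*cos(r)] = -8*sin(r)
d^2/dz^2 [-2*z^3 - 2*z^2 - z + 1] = -12*z - 4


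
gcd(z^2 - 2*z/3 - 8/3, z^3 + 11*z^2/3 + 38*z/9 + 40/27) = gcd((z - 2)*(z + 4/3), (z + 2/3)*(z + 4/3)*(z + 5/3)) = z + 4/3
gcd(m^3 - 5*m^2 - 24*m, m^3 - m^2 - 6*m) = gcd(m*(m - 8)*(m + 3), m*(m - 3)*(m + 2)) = m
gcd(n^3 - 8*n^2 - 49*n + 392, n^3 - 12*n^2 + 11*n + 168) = n^2 - 15*n + 56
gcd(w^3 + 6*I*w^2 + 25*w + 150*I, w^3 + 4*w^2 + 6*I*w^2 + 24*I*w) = w + 6*I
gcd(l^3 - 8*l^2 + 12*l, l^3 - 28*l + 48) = l - 2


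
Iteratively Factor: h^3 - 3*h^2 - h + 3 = (h - 3)*(h^2 - 1) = (h - 3)*(h + 1)*(h - 1)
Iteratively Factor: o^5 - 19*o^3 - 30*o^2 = (o - 5)*(o^4 + 5*o^3 + 6*o^2) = (o - 5)*(o + 2)*(o^3 + 3*o^2) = (o - 5)*(o + 2)*(o + 3)*(o^2) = o*(o - 5)*(o + 2)*(o + 3)*(o)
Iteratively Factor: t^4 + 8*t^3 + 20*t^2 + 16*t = (t + 4)*(t^3 + 4*t^2 + 4*t) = (t + 2)*(t + 4)*(t^2 + 2*t) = t*(t + 2)*(t + 4)*(t + 2)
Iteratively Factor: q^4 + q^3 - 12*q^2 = (q)*(q^3 + q^2 - 12*q) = q^2*(q^2 + q - 12) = q^2*(q - 3)*(q + 4)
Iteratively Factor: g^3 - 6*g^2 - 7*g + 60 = (g - 4)*(g^2 - 2*g - 15) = (g - 4)*(g + 3)*(g - 5)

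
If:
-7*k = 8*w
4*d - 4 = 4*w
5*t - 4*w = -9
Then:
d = w + 1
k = -8*w/7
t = 4*w/5 - 9/5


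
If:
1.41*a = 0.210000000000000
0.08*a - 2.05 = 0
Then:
No Solution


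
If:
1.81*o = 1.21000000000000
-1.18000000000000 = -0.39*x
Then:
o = 0.67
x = 3.03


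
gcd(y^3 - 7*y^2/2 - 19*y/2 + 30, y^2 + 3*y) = y + 3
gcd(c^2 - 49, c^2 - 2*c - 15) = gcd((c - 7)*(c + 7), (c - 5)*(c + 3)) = 1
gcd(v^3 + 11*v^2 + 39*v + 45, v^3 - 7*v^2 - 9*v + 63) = v + 3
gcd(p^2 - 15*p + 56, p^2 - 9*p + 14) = p - 7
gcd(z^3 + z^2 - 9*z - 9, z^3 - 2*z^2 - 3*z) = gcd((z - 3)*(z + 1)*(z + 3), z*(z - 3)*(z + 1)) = z^2 - 2*z - 3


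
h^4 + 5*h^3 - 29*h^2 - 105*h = h*(h - 5)*(h + 3)*(h + 7)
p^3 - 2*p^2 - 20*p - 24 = (p - 6)*(p + 2)^2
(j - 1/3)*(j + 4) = j^2 + 11*j/3 - 4/3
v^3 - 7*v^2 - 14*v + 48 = (v - 8)*(v - 2)*(v + 3)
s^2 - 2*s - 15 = (s - 5)*(s + 3)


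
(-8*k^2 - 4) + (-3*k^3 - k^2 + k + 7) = -3*k^3 - 9*k^2 + k + 3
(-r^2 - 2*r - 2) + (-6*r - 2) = -r^2 - 8*r - 4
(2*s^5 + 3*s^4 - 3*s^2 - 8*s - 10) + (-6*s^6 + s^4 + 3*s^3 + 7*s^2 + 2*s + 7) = -6*s^6 + 2*s^5 + 4*s^4 + 3*s^3 + 4*s^2 - 6*s - 3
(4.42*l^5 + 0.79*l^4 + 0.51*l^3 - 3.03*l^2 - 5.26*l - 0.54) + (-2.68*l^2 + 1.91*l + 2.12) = 4.42*l^5 + 0.79*l^4 + 0.51*l^3 - 5.71*l^2 - 3.35*l + 1.58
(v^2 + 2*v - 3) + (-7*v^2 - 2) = -6*v^2 + 2*v - 5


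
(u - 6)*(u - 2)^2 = u^3 - 10*u^2 + 28*u - 24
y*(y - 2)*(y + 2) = y^3 - 4*y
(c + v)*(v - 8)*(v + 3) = c*v^2 - 5*c*v - 24*c + v^3 - 5*v^2 - 24*v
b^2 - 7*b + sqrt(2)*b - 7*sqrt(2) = (b - 7)*(b + sqrt(2))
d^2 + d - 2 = (d - 1)*(d + 2)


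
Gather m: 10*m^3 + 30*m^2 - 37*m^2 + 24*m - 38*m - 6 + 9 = 10*m^3 - 7*m^2 - 14*m + 3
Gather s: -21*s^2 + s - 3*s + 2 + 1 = -21*s^2 - 2*s + 3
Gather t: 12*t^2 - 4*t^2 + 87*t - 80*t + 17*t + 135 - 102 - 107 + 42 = 8*t^2 + 24*t - 32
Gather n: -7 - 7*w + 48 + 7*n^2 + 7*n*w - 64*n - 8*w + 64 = 7*n^2 + n*(7*w - 64) - 15*w + 105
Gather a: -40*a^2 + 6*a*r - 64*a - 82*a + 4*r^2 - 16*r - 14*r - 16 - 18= -40*a^2 + a*(6*r - 146) + 4*r^2 - 30*r - 34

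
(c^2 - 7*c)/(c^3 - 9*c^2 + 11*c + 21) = c/(c^2 - 2*c - 3)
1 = 1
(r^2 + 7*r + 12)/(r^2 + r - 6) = (r + 4)/(r - 2)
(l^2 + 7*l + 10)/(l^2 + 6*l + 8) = (l + 5)/(l + 4)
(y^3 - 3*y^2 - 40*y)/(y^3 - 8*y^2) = (y + 5)/y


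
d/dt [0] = 0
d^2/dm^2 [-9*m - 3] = 0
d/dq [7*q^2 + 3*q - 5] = 14*q + 3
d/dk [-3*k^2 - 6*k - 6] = -6*k - 6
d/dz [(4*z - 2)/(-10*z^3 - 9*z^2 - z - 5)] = 2*(40*z^3 - 12*z^2 - 18*z - 11)/(100*z^6 + 180*z^5 + 101*z^4 + 118*z^3 + 91*z^2 + 10*z + 25)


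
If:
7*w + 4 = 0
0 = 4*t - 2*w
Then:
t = -2/7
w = -4/7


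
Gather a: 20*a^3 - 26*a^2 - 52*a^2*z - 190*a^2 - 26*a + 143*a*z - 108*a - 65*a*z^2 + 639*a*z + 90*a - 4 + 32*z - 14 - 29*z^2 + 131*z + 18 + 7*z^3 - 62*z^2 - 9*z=20*a^3 + a^2*(-52*z - 216) + a*(-65*z^2 + 782*z - 44) + 7*z^3 - 91*z^2 + 154*z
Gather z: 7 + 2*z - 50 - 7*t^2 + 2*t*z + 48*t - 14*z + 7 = -7*t^2 + 48*t + z*(2*t - 12) - 36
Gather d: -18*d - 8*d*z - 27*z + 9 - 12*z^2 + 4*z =d*(-8*z - 18) - 12*z^2 - 23*z + 9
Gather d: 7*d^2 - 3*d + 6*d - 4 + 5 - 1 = 7*d^2 + 3*d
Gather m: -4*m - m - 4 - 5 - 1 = -5*m - 10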